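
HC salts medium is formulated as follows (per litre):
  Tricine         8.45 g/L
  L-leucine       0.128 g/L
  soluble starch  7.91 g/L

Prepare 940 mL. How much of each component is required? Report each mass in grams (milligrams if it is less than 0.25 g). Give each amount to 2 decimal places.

Scale factor relative to 1 L: 0.94.
Tricine: 8.45 g/L × 0.94 L = 7.94 g
L-leucine: 0.128 g/L × 0.94 L = 0.12032 g = 120.32 mg
soluble starch: 7.91 g/L × 0.94 L = 7.44 g

Tricine 7.94 g; L-leucine 120.32 mg; soluble starch 7.44 g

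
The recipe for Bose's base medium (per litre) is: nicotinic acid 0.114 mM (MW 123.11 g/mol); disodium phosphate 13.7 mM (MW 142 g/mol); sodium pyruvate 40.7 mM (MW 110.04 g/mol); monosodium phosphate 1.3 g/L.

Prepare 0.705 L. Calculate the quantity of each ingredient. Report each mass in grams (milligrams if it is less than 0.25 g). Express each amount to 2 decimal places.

Working volume: 0.705 L.
nicotinic acid: 0.114 mmol/L × 123.11 mg/mmol × 0.705 L = 9.89 mg
disodium phosphate: 13.7 mmol/L × 142 g/mol × 0.705 L ÷ 1000 = 1.37 g
sodium pyruvate: 40.7 mmol/L × 110.04 g/mol × 0.705 L ÷ 1000 = 3.16 g
monosodium phosphate: 1.3 g/L × 0.705 L = 0.92 g

nicotinic acid 9.89 mg; disodium phosphate 1.37 g; sodium pyruvate 3.16 g; monosodium phosphate 0.92 g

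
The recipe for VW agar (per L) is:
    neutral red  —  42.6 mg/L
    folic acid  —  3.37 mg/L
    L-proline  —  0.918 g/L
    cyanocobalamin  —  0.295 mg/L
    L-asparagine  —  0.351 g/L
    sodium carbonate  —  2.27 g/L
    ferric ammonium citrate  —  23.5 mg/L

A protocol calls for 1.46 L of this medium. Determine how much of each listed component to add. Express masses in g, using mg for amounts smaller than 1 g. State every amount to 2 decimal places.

Scale factor relative to 1 L: 1.46.
neutral red: 42.6 mg/L × 1.46 L = 62.20 mg
folic acid: 3.37 mg/L × 1.46 L = 4.92 mg
L-proline: 0.918 g/L × 1.46 L = 1.34 g
cyanocobalamin: 0.295 mg/L × 1.46 L = 0.43 mg
L-asparagine: 0.351 g/L × 1.46 L = 0.51246 g = 512.46 mg
sodium carbonate: 2.27 g/L × 1.46 L = 3.31 g
ferric ammonium citrate: 23.5 mg/L × 1.46 L = 34.31 mg

neutral red 62.20 mg; folic acid 4.92 mg; L-proline 1.34 g; cyanocobalamin 0.43 mg; L-asparagine 512.46 mg; sodium carbonate 3.31 g; ferric ammonium citrate 34.31 mg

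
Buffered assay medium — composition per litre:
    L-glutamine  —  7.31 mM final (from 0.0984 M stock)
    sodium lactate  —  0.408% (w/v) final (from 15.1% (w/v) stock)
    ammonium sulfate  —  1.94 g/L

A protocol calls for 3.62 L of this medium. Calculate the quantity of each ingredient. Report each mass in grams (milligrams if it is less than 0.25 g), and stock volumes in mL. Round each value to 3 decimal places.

L-glutamine 268.925 mL; sodium lactate 97.812 mL; ammonium sulfate 7.023 g

Working volume: 3.62 L.
L-glutamine: V = C2·V2/C1 = 7.31 mM × 3620 mL ÷ 98.4 mM = 268.925 mL
sodium lactate: C1V1 = C2V2 → 0.408% ÷ 15.1% × 3620 mL = 97.812 mL
ammonium sulfate: 1.94 g/L × 3.62 L = 7.023 g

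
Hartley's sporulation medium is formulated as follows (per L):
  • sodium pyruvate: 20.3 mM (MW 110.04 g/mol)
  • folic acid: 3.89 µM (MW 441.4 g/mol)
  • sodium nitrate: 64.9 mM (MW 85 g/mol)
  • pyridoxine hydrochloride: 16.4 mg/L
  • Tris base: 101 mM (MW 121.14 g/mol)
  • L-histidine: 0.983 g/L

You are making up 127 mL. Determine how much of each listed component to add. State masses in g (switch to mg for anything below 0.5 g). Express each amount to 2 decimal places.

Target volume = 127 mL = 0.127 L.
sodium pyruvate: 20.3 mmol/L × 110.04 mg/mmol × 0.127 L = 283.69 mg
folic acid: 3.89 µmol/L × 441.4 g/mol × 0.127 L ÷ 1000 = 0.22 mg
sodium nitrate: 64.9 mmol/L × 85 g/mol × 0.127 L ÷ 1000 = 0.70 g
pyridoxine hydrochloride: 16.4 mg/L × 0.127 L = 2.08 mg
Tris base: 101 mmol/L × 121.14 g/mol × 0.127 L ÷ 1000 = 1.55 g
L-histidine: 0.983 g/L × 0.127 L = 0.124841 g = 124.84 mg

sodium pyruvate 283.69 mg; folic acid 0.22 mg; sodium nitrate 0.70 g; pyridoxine hydrochloride 2.08 mg; Tris base 1.55 g; L-histidine 124.84 mg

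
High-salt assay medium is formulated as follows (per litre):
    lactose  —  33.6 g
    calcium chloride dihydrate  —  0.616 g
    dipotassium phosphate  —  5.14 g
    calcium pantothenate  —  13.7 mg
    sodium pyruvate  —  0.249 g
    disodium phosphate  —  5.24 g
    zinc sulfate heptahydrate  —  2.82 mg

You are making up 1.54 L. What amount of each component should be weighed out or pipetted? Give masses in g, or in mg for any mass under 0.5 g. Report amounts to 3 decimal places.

lactose 51.744 g; calcium chloride dihydrate 0.949 g; dipotassium phosphate 7.916 g; calcium pantothenate 21.098 mg; sodium pyruvate 383.460 mg; disodium phosphate 8.070 g; zinc sulfate heptahydrate 4.343 mg

Ratio of target to recipe volume: 1540 / 1000 = 1.54.
lactose: 33.6 g × (1540 mL / 1000 mL) = 51.744 g
calcium chloride dihydrate: 0.616 g × (1540 mL / 1000 mL) = 0.949 g
dipotassium phosphate: 5.14 g × (1540 mL / 1000 mL) = 7.916 g
calcium pantothenate: 13.7 mg × (1540 mL / 1000 mL) = 21.098 mg
sodium pyruvate: 0.249 g × (1540 mL / 1000 mL) = 0.38346 g = 383.460 mg
disodium phosphate: 5.24 g × (1540 mL / 1000 mL) = 8.070 g
zinc sulfate heptahydrate: 2.82 mg × (1540 mL / 1000 mL) = 4.343 mg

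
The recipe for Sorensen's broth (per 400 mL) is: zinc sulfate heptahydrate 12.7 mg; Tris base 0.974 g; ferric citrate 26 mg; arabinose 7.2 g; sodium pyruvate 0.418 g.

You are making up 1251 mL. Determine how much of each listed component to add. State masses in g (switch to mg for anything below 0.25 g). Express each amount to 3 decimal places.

zinc sulfate heptahydrate 39.719 mg; Tris base 3.046 g; ferric citrate 81.315 mg; arabinose 22.518 g; sodium pyruvate 1.307 g

Ratio of target to recipe volume: 1251 / 400 = 3.1275.
zinc sulfate heptahydrate: 12.7 mg × (1251 mL / 400 mL) = 39.719 mg
Tris base: 0.974 g × (1251 mL / 400 mL) = 3.046 g
ferric citrate: 26 mg × (1251 mL / 400 mL) = 81.315 mg
arabinose: 7.2 g × (1251 mL / 400 mL) = 22.518 g
sodium pyruvate: 0.418 g × (1251 mL / 400 mL) = 1.307 g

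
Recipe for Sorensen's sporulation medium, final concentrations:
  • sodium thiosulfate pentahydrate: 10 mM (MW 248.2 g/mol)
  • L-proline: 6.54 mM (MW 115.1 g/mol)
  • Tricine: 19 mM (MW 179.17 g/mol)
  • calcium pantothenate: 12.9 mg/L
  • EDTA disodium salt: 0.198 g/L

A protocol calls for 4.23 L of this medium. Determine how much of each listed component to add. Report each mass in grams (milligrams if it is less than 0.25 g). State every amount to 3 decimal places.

sodium thiosulfate pentahydrate 10.499 g; L-proline 3.184 g; Tricine 14.400 g; calcium pantothenate 54.567 mg; EDTA disodium salt 0.838 g

Working volume: 4.23 L.
sodium thiosulfate pentahydrate: 10 mmol/L × 248.2 g/mol × 4.23 L ÷ 1000 = 10.499 g
L-proline: 6.54 mmol/L × 115.1 g/mol × 4.23 L ÷ 1000 = 3.184 g
Tricine: 19 mmol/L × 179.17 g/mol × 4.23 L ÷ 1000 = 14.400 g
calcium pantothenate: 12.9 mg/L × 4.23 L = 54.567 mg
EDTA disodium salt: 0.198 g/L × 4.23 L = 0.838 g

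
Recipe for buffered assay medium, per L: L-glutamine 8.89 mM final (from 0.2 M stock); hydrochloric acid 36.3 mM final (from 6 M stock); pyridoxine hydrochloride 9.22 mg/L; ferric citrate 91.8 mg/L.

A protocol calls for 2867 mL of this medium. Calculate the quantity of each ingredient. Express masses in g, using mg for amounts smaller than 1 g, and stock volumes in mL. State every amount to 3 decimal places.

Target volume = 2867 mL = 2.867 L.
L-glutamine: V = C2·V2/C1 = 8.89 mM × 2867 mL ÷ 200 mM = 127.438 mL
hydrochloric acid: dilute stock: 36.3 mM × 2867 mL ÷ 6000 mM = 17.345 mL
pyridoxine hydrochloride: 9.22 mg/L × 2.867 L = 26.434 mg
ferric citrate: 91.8 mg/L × 2.867 L = 263.191 mg

L-glutamine 127.438 mL; hydrochloric acid 17.345 mL; pyridoxine hydrochloride 26.434 mg; ferric citrate 263.191 mg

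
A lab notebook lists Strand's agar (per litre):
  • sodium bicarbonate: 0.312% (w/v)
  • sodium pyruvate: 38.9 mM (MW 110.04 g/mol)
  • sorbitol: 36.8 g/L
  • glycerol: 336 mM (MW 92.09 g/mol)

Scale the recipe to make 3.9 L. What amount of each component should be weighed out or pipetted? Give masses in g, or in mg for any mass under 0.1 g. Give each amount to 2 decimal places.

Scale factor relative to 1 L: 3.9.
sodium bicarbonate: 0.312% w/v = 3.12 g/L → 3.12 × 3.9 L = 12.17 g
sodium pyruvate: 38.9 mmol/L × 110.04 g/mol × 3.9 L ÷ 1000 = 16.69 g
sorbitol: 36.8 g/L × 3.9 L = 143.52 g
glycerol: 336 mmol/L × 92.09 g/mol × 3.9 L ÷ 1000 = 120.67 g

sodium bicarbonate 12.17 g; sodium pyruvate 16.69 g; sorbitol 143.52 g; glycerol 120.67 g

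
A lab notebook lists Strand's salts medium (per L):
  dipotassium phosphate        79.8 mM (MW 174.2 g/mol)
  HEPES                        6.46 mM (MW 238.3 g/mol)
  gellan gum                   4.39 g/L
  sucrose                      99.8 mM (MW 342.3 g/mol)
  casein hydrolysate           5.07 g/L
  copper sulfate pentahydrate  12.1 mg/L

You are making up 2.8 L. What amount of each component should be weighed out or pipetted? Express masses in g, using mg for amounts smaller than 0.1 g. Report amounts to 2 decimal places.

Working volume: 2.8 L.
dipotassium phosphate: 79.8 mmol/L × 174.2 g/mol × 2.8 L ÷ 1000 = 38.92 g
HEPES: 6.46 mmol/L × 238.3 g/mol × 2.8 L ÷ 1000 = 4.31 g
gellan gum: 4.39 g/L × 2.8 L = 12.29 g
sucrose: 99.8 mmol/L × 342.3 g/mol × 2.8 L ÷ 1000 = 95.65 g
casein hydrolysate: 5.07 g/L × 2.8 L = 14.20 g
copper sulfate pentahydrate: 12.1 mg/L × 2.8 L = 33.88 mg

dipotassium phosphate 38.92 g; HEPES 4.31 g; gellan gum 12.29 g; sucrose 95.65 g; casein hydrolysate 14.20 g; copper sulfate pentahydrate 33.88 mg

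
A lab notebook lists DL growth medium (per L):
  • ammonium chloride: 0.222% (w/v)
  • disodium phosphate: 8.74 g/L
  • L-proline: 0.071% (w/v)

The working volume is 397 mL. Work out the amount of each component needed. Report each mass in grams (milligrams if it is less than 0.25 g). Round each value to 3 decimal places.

Target volume = 397 mL = 0.397 L.
ammonium chloride: 0.222 g per 100 mL × 397 mL ÷ 100 = 0.881 g
disodium phosphate: 8.74 g/L × 0.397 L = 3.470 g
L-proline: 0.071% w/v = 0.71 g/L → 0.71 × 0.397 L = 0.282 g

ammonium chloride 0.881 g; disodium phosphate 3.470 g; L-proline 0.282 g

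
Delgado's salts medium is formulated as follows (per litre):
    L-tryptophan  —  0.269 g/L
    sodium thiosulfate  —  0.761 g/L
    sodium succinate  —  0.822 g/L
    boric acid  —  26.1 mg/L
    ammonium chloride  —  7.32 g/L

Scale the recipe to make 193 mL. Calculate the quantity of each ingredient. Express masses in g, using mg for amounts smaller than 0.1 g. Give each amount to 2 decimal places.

L-tryptophan 51.92 mg; sodium thiosulfate 0.15 g; sodium succinate 0.16 g; boric acid 5.04 mg; ammonium chloride 1.41 g

Scale factor relative to 1 L: 0.193.
L-tryptophan: 0.269 g/L × 0.193 L = 0.051917 g = 51.92 mg
sodium thiosulfate: 0.761 g/L × 0.193 L = 0.15 g
sodium succinate: 0.822 g/L × 0.193 L = 0.16 g
boric acid: 26.1 mg/L × 0.193 L = 5.04 mg
ammonium chloride: 7.32 g/L × 0.193 L = 1.41 g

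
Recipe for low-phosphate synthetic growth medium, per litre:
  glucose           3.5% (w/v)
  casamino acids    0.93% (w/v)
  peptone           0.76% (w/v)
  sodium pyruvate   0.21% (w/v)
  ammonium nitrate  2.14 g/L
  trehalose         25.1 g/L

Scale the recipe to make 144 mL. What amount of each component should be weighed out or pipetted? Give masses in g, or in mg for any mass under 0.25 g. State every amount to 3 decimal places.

glucose 5.040 g; casamino acids 1.339 g; peptone 1.094 g; sodium pyruvate 0.302 g; ammonium nitrate 0.308 g; trehalose 3.614 g

Target volume = 144 mL = 0.144 L.
glucose: 3.5% w/v = 35 g/L → 35 × 0.144 L = 5.040 g
casamino acids: 0.93 g per 100 mL × 144 mL ÷ 100 = 1.339 g
peptone: 0.76% w/v = 7.6 g/L → 7.6 × 0.144 L = 1.094 g
sodium pyruvate: 0.21% w/v = 2.1 g/L → 2.1 × 0.144 L = 0.302 g
ammonium nitrate: 2.14 g/L × 0.144 L = 0.308 g
trehalose: 25.1 g/L × 0.144 L = 3.614 g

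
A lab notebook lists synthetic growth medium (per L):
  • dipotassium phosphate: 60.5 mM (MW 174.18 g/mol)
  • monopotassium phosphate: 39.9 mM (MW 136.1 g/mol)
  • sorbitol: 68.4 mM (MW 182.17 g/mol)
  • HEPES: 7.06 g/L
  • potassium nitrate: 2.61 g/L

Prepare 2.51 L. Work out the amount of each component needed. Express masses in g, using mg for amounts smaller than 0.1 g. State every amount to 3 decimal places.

dipotassium phosphate 26.450 g; monopotassium phosphate 13.630 g; sorbitol 31.276 g; HEPES 17.721 g; potassium nitrate 6.551 g

Scale factor relative to 1 L: 2.51.
dipotassium phosphate: 60.5 mmol/L × 174.18 g/mol × 2.51 L ÷ 1000 = 26.450 g
monopotassium phosphate: 39.9 mmol/L × 136.1 g/mol × 2.51 L ÷ 1000 = 13.630 g
sorbitol: 68.4 mmol/L × 182.17 g/mol × 2.51 L ÷ 1000 = 31.276 g
HEPES: 7.06 g/L × 2.51 L = 17.721 g
potassium nitrate: 2.61 g/L × 2.51 L = 6.551 g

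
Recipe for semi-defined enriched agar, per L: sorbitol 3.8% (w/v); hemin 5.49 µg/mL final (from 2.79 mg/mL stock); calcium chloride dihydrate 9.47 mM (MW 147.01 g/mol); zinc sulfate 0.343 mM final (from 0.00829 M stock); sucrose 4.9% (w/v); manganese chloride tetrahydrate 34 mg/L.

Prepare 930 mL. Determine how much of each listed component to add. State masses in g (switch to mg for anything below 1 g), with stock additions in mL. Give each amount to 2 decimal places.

sorbitol 35.34 g; hemin 1.83 mL; calcium chloride dihydrate 1.29 g; zinc sulfate 38.48 mL; sucrose 45.57 g; manganese chloride tetrahydrate 31.62 mg

Target volume = 930 mL = 0.93 L.
sorbitol: 3.8% w/v = 38 g/L → 38 × 0.93 L = 35.34 g
hemin: V = C2·V2/C1 = 5.49 µg/mL × 930 mL ÷ 2790 µg/mL = 1.83 mL
calcium chloride dihydrate: 9.47 mmol/L × 147.01 g/mol × 0.93 L ÷ 1000 = 1.29 g
zinc sulfate: C1V1 = C2V2 → 0.343 mM × 930 mL ÷ 8.29 mM = 38.48 mL
sucrose: 4.9 g per 100 mL × 930 mL ÷ 100 = 45.57 g
manganese chloride tetrahydrate: 34 mg/L × 0.93 L = 31.62 mg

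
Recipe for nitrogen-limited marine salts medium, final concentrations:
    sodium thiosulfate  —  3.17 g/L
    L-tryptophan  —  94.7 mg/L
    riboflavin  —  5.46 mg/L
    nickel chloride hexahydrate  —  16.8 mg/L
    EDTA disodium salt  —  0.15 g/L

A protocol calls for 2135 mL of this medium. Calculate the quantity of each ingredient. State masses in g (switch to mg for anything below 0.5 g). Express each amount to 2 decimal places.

sodium thiosulfate 6.77 g; L-tryptophan 202.18 mg; riboflavin 11.66 mg; nickel chloride hexahydrate 35.87 mg; EDTA disodium salt 320.25 mg

Working volume: 2135 mL = 2.135 L.
sodium thiosulfate: 3.17 g/L × 2.135 L = 6.77 g
L-tryptophan: 94.7 mg/L × 2.135 L = 202.18 mg
riboflavin: 5.46 mg/L × 2.135 L = 11.66 mg
nickel chloride hexahydrate: 16.8 mg/L × 2.135 L = 35.87 mg
EDTA disodium salt: 0.15 g/L × 2.135 L = 0.32025 g = 320.25 mg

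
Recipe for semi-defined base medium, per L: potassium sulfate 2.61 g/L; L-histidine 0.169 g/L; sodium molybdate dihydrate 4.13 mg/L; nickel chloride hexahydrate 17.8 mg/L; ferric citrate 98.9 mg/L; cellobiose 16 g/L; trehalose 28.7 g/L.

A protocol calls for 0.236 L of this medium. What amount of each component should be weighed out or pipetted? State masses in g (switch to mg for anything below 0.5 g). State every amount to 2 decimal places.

Scale factor relative to 1 L: 0.236.
potassium sulfate: 2.61 g/L × 0.236 L = 0.62 g
L-histidine: 0.169 g/L × 0.236 L = 0.039884 g = 39.88 mg
sodium molybdate dihydrate: 4.13 mg/L × 0.236 L = 0.97 mg
nickel chloride hexahydrate: 17.8 mg/L × 0.236 L = 4.20 mg
ferric citrate: 98.9 mg/L × 0.236 L = 23.34 mg
cellobiose: 16 g/L × 0.236 L = 3.78 g
trehalose: 28.7 g/L × 0.236 L = 6.77 g

potassium sulfate 0.62 g; L-histidine 39.88 mg; sodium molybdate dihydrate 0.97 mg; nickel chloride hexahydrate 4.20 mg; ferric citrate 23.34 mg; cellobiose 3.78 g; trehalose 6.77 g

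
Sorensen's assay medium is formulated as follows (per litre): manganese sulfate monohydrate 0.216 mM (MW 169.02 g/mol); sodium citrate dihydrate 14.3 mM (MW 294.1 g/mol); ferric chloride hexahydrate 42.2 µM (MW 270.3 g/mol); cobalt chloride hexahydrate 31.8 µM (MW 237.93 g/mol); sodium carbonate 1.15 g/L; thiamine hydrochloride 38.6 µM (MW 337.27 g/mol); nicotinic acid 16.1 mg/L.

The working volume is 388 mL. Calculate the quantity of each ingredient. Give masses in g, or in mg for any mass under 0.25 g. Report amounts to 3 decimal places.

Working volume: 388 mL = 0.388 L.
manganese sulfate monohydrate: 0.216 mmol/L × 169.02 mg/mmol × 0.388 L = 14.165 mg
sodium citrate dihydrate: 14.3 mmol/L × 294.1 g/mol × 0.388 L ÷ 1000 = 1.632 g
ferric chloride hexahydrate: 42.2 µmol/L × 270.3 g/mol × 0.388 L ÷ 1000 = 4.426 mg
cobalt chloride hexahydrate: 31.8 µmol/L × 237.93 g/mol × 0.388 L ÷ 1000 = 2.936 mg
sodium carbonate: 1.15 g/L × 0.388 L = 0.446 g
thiamine hydrochloride: 38.6 µmol/L × 337.27 g/mol × 0.388 L ÷ 1000 = 5.051 mg
nicotinic acid: 16.1 mg/L × 0.388 L = 6.247 mg

manganese sulfate monohydrate 14.165 mg; sodium citrate dihydrate 1.632 g; ferric chloride hexahydrate 4.426 mg; cobalt chloride hexahydrate 2.936 mg; sodium carbonate 0.446 g; thiamine hydrochloride 5.051 mg; nicotinic acid 6.247 mg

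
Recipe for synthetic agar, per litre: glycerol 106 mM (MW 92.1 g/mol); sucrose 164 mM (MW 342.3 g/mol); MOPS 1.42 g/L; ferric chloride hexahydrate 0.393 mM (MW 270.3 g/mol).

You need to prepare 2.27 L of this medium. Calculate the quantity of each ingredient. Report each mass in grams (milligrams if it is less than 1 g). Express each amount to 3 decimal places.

Scale factor relative to 1 L: 2.27.
glycerol: 106 mmol/L × 92.1 g/mol × 2.27 L ÷ 1000 = 22.161 g
sucrose: 164 mmol/L × 342.3 g/mol × 2.27 L ÷ 1000 = 127.431 g
MOPS: 1.42 g/L × 2.27 L = 3.223 g
ferric chloride hexahydrate: 0.393 mmol/L × 270.3 mg/mmol × 2.27 L = 241.137 mg

glycerol 22.161 g; sucrose 127.431 g; MOPS 3.223 g; ferric chloride hexahydrate 241.137 mg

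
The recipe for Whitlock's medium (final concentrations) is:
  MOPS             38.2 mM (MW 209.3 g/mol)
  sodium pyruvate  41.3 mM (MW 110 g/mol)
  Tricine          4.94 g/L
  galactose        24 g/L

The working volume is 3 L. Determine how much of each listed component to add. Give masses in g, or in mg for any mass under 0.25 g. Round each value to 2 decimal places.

Scale factor relative to 1 L: 3.
MOPS: 38.2 mmol/L × 209.3 g/mol × 3 L ÷ 1000 = 23.99 g
sodium pyruvate: 41.3 mmol/L × 110 g/mol × 3 L ÷ 1000 = 13.63 g
Tricine: 4.94 g/L × 3 L = 14.82 g
galactose: 24 g/L × 3 L = 72.00 g

MOPS 23.99 g; sodium pyruvate 13.63 g; Tricine 14.82 g; galactose 72.00 g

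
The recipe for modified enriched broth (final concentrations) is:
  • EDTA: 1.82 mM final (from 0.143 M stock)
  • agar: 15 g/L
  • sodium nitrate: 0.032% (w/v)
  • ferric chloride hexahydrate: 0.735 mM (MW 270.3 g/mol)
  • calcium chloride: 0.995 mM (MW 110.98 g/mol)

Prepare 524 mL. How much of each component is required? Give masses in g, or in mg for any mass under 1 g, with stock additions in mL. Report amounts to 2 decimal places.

EDTA 6.67 mL; agar 7.86 g; sodium nitrate 167.68 mg; ferric chloride hexahydrate 104.10 mg; calcium chloride 57.86 mg

Target volume = 524 mL = 0.524 L.
EDTA: C1V1 = C2V2 → 1.82 mM × 524 mL ÷ 143 mM = 6.67 mL
agar: 15 g/L × 0.524 L = 7.86 g
sodium nitrate: 0.032% w/v = 0.32 g/L → 0.32 × 0.524 L = 0.16768 g = 167.68 mg
ferric chloride hexahydrate: 0.735 mmol/L × 270.3 mg/mmol × 0.524 L = 104.10 mg
calcium chloride: 0.995 mmol/L × 110.98 mg/mmol × 0.524 L = 57.86 mg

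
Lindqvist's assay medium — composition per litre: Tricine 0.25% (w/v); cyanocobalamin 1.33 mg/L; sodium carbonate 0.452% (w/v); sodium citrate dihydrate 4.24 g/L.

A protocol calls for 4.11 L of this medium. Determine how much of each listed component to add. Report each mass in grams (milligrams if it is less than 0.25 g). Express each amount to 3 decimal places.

Scale factor relative to 1 L: 4.11.
Tricine: 0.25% w/v = 2.5 g/L → 2.5 × 4.11 L = 10.275 g
cyanocobalamin: 1.33 mg/L × 4.11 L = 5.466 mg
sodium carbonate: 0.452% w/v = 4.52 g/L → 4.52 × 4.11 L = 18.577 g
sodium citrate dihydrate: 4.24 g/L × 4.11 L = 17.426 g

Tricine 10.275 g; cyanocobalamin 5.466 mg; sodium carbonate 18.577 g; sodium citrate dihydrate 17.426 g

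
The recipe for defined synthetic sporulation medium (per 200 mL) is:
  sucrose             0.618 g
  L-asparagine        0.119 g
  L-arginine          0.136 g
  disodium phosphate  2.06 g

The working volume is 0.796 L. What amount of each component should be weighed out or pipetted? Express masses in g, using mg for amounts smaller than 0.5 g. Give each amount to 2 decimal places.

sucrose 2.46 g; L-asparagine 473.62 mg; L-arginine 0.54 g; disodium phosphate 8.20 g

Scale factor = 796 mL / 200 mL = 3.98.
sucrose: 0.618 g × (796 mL / 200 mL) = 2.46 g
L-asparagine: 0.119 g × (796 mL / 200 mL) = 0.47362 g = 473.62 mg
L-arginine: 0.136 g × (796 mL / 200 mL) = 0.54 g
disodium phosphate: 2.06 g × (796 mL / 200 mL) = 8.20 g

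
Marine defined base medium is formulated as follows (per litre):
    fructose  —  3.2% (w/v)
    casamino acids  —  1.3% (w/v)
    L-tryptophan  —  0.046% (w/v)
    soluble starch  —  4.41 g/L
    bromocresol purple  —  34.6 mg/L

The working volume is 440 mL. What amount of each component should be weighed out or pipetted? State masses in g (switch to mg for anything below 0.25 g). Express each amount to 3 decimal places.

fructose 14.080 g; casamino acids 5.720 g; L-tryptophan 202.400 mg; soluble starch 1.940 g; bromocresol purple 15.224 mg

Scale factor relative to 1 L: 0.44.
fructose: 3.2% w/v = 32 g/L → 32 × 0.44 L = 14.080 g
casamino acids: 1.3 g per 100 mL × 440 mL ÷ 100 = 5.720 g
L-tryptophan: 0.046% w/v = 0.46 g/L → 0.46 × 0.44 L = 0.2024 g = 202.400 mg
soluble starch: 4.41 g/L × 0.44 L = 1.940 g
bromocresol purple: 34.6 mg/L × 0.44 L = 15.224 mg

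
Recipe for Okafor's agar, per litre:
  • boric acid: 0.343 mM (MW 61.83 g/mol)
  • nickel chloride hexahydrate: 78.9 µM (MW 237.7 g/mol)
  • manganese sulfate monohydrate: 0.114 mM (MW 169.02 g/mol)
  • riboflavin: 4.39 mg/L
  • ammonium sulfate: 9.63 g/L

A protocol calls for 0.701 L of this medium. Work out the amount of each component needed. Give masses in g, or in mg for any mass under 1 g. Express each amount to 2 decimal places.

boric acid 14.87 mg; nickel chloride hexahydrate 13.15 mg; manganese sulfate monohydrate 13.51 mg; riboflavin 3.08 mg; ammonium sulfate 6.75 g

Working volume: 0.701 L.
boric acid: 0.343 mmol/L × 61.83 mg/mmol × 0.701 L = 14.87 mg
nickel chloride hexahydrate: 78.9 µmol/L × 237.7 g/mol × 0.701 L ÷ 1000 = 13.15 mg
manganese sulfate monohydrate: 0.114 mmol/L × 169.02 mg/mmol × 0.701 L = 13.51 mg
riboflavin: 4.39 mg/L × 0.701 L = 3.08 mg
ammonium sulfate: 9.63 g/L × 0.701 L = 6.75 g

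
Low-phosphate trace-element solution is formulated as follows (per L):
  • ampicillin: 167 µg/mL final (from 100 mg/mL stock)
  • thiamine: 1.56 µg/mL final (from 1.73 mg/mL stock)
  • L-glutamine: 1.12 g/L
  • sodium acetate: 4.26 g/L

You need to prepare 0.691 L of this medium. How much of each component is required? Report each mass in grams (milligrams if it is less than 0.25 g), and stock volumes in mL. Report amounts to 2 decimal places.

Working volume: 0.691 L.
ampicillin: dilute stock: 167 µg/mL × 691 mL ÷ 100000 µg/mL = 1.15 mL
thiamine: C1V1 = C2V2 → 1.56 µg/mL × 691 mL ÷ 1730 µg/mL = 0.62 mL
L-glutamine: 1.12 g/L × 0.691 L = 0.77 g
sodium acetate: 4.26 g/L × 0.691 L = 2.94 g

ampicillin 1.15 mL; thiamine 0.62 mL; L-glutamine 0.77 g; sodium acetate 2.94 g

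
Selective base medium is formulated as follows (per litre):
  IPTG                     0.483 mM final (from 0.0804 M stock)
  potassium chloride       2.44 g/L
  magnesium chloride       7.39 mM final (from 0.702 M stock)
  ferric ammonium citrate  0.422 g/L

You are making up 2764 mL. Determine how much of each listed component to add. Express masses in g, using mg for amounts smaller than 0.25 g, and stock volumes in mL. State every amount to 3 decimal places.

IPTG 16.605 mL; potassium chloride 6.744 g; magnesium chloride 29.097 mL; ferric ammonium citrate 1.166 g

Scale factor relative to 1 L: 2.764.
IPTG: dilute stock: 0.483 mM × 2764 mL ÷ 80.4 mM = 16.605 mL
potassium chloride: 2.44 g/L × 2.764 L = 6.744 g
magnesium chloride: V = C2·V2/C1 = 7.39 mM × 2764 mL ÷ 702 mM = 29.097 mL
ferric ammonium citrate: 0.422 g/L × 2.764 L = 1.166 g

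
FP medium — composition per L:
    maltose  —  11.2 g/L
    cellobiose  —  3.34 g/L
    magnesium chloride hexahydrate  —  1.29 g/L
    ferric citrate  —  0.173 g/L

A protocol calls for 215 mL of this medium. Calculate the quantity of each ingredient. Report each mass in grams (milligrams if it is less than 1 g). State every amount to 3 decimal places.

maltose 2.408 g; cellobiose 718.100 mg; magnesium chloride hexahydrate 277.350 mg; ferric citrate 37.195 mg

Scale factor relative to 1 L: 0.215.
maltose: 11.2 g/L × 0.215 L = 2.408 g
cellobiose: 3.34 g/L × 0.215 L = 0.7181 g = 718.100 mg
magnesium chloride hexahydrate: 1.29 g/L × 0.215 L = 0.27735 g = 277.350 mg
ferric citrate: 0.173 g/L × 0.215 L = 0.037195 g = 37.195 mg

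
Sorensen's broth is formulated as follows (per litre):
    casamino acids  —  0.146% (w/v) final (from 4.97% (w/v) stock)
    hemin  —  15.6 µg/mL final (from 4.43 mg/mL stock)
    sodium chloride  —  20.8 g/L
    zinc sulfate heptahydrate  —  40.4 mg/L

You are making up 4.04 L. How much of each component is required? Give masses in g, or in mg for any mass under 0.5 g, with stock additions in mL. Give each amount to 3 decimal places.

Scale factor relative to 1 L: 4.04.
casamino acids: V = C2·V2/C1 = 0.146% ÷ 4.97% × 4040 mL = 118.680 mL
hemin: C1V1 = C2V2 → 15.6 µg/mL × 4040 mL ÷ 4430 µg/mL = 14.227 mL
sodium chloride: 20.8 g/L × 4.04 L = 84.032 g
zinc sulfate heptahydrate: 40.4 mg/L × 4.04 L = 163.216 mg

casamino acids 118.680 mL; hemin 14.227 mL; sodium chloride 84.032 g; zinc sulfate heptahydrate 163.216 mg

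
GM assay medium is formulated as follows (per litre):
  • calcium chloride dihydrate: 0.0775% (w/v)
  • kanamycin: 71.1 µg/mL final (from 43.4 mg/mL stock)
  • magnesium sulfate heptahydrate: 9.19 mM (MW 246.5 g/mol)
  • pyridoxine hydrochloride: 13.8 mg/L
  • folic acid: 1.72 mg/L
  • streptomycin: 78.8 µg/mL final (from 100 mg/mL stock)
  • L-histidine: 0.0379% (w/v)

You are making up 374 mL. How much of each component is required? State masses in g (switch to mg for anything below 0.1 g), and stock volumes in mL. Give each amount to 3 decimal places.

Target volume = 374 mL = 0.374 L.
calcium chloride dihydrate: 0.0775 g per 100 mL × 374 mL ÷ 100 = 0.290 g
kanamycin: dilute stock: 71.1 µg/mL × 374 mL ÷ 43400 µg/mL = 0.613 mL
magnesium sulfate heptahydrate: 9.19 mmol/L × 246.5 g/mol × 0.374 L ÷ 1000 = 0.847 g
pyridoxine hydrochloride: 13.8 mg/L × 0.374 L = 5.161 mg
folic acid: 1.72 mg/L × 0.374 L = 0.643 mg
streptomycin: V = C2·V2/C1 = 78.8 µg/mL × 374 mL ÷ 100000 µg/mL = 0.295 mL
L-histidine: 0.0379 g per 100 mL × 374 mL ÷ 100 = 0.142 g

calcium chloride dihydrate 0.290 g; kanamycin 0.613 mL; magnesium sulfate heptahydrate 0.847 g; pyridoxine hydrochloride 5.161 mg; folic acid 0.643 mg; streptomycin 0.295 mL; L-histidine 0.142 g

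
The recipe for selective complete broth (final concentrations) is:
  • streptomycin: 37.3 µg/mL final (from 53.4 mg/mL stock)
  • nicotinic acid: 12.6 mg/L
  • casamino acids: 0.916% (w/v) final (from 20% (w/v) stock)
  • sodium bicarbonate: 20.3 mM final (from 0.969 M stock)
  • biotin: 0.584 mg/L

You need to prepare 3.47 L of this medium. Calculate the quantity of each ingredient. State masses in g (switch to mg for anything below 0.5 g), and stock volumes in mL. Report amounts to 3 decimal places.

Scale factor relative to 1 L: 3.47.
streptomycin: V = C2·V2/C1 = 37.3 µg/mL × 3470 mL ÷ 53400 µg/mL = 2.424 mL
nicotinic acid: 12.6 mg/L × 3.47 L = 43.722 mg
casamino acids: C1V1 = C2V2 → 0.916% ÷ 20% × 3470 mL = 158.926 mL
sodium bicarbonate: dilute stock: 20.3 mM × 3470 mL ÷ 969 mM = 72.695 mL
biotin: 0.584 mg/L × 3.47 L = 2.026 mg

streptomycin 2.424 mL; nicotinic acid 43.722 mg; casamino acids 158.926 mL; sodium bicarbonate 72.695 mL; biotin 2.026 mg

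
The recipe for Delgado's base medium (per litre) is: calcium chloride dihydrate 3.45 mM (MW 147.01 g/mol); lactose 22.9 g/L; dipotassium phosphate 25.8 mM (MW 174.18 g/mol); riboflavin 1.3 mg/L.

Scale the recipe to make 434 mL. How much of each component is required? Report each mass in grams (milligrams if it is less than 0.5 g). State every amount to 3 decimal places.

Scale factor relative to 1 L: 0.434.
calcium chloride dihydrate: 3.45 mmol/L × 147.01 mg/mmol × 0.434 L = 220.118 mg
lactose: 22.9 g/L × 0.434 L = 9.939 g
dipotassium phosphate: 25.8 mmol/L × 174.18 g/mol × 0.434 L ÷ 1000 = 1.950 g
riboflavin: 1.3 mg/L × 0.434 L = 0.564 mg

calcium chloride dihydrate 220.118 mg; lactose 9.939 g; dipotassium phosphate 1.950 g; riboflavin 0.564 mg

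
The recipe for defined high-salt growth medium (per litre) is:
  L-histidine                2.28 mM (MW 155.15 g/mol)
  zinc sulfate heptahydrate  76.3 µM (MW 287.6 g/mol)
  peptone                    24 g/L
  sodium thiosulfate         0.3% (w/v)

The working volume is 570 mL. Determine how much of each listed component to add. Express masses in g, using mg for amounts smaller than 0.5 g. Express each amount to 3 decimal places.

L-histidine 201.633 mg; zinc sulfate heptahydrate 12.508 mg; peptone 13.680 g; sodium thiosulfate 1.710 g

Scale factor relative to 1 L: 0.57.
L-histidine: 2.28 mmol/L × 155.15 mg/mmol × 0.57 L = 201.633 mg
zinc sulfate heptahydrate: 76.3 µmol/L × 287.6 g/mol × 0.57 L ÷ 1000 = 12.508 mg
peptone: 24 g/L × 0.57 L = 13.680 g
sodium thiosulfate: 0.3 g per 100 mL × 570 mL ÷ 100 = 1.710 g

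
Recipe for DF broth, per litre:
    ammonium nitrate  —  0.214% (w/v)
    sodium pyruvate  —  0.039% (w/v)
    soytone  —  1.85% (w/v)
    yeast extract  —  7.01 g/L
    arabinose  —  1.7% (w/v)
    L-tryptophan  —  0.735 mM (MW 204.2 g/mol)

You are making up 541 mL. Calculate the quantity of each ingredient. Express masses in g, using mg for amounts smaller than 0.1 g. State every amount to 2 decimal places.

Scale factor relative to 1 L: 0.541.
ammonium nitrate: 0.214% w/v = 2.14 g/L → 2.14 × 0.541 L = 1.16 g
sodium pyruvate: 0.039 g per 100 mL × 541 mL ÷ 100 = 0.21 g
soytone: 1.85 g per 100 mL × 541 mL ÷ 100 = 10.01 g
yeast extract: 7.01 g/L × 0.541 L = 3.79 g
arabinose: 1.7% w/v = 17 g/L → 17 × 0.541 L = 9.20 g
L-tryptophan: 0.735 mmol/L × 204.2 mg/mmol × 0.541 L = 81.20 mg

ammonium nitrate 1.16 g; sodium pyruvate 0.21 g; soytone 10.01 g; yeast extract 3.79 g; arabinose 9.20 g; L-tryptophan 81.20 mg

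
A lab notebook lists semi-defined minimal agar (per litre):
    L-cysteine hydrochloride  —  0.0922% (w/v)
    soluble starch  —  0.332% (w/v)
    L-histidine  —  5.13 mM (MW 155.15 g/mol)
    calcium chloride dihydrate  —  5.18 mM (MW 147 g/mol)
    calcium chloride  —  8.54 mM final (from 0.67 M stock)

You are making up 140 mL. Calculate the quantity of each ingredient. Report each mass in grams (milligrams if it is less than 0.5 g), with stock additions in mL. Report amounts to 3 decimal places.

L-cysteine hydrochloride 129.080 mg; soluble starch 464.800 mg; L-histidine 111.429 mg; calcium chloride dihydrate 106.604 mg; calcium chloride 1.784 mL

Scale factor relative to 1 L: 0.14.
L-cysteine hydrochloride: 0.0922% w/v = 0.922 g/L → 0.922 × 0.14 L = 0.12908 g = 129.080 mg
soluble starch: 0.332 g per 100 mL × 140 mL ÷ 100 = 0.4648 g = 464.800 mg
L-histidine: 5.13 mmol/L × 155.15 mg/mmol × 0.14 L = 111.429 mg
calcium chloride dihydrate: 5.18 mmol/L × 147 mg/mmol × 0.14 L = 106.604 mg
calcium chloride: dilute stock: 8.54 mM × 140 mL ÷ 670 mM = 1.784 mL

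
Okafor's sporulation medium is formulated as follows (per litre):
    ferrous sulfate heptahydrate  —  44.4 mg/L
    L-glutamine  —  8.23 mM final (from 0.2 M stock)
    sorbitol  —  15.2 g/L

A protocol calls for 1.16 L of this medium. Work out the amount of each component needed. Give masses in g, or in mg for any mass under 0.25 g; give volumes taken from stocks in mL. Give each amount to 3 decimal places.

Scale factor relative to 1 L: 1.16.
ferrous sulfate heptahydrate: 44.4 mg/L × 1.16 L = 51.504 mg
L-glutamine: V = C2·V2/C1 = 8.23 mM × 1160 mL ÷ 200 mM = 47.734 mL
sorbitol: 15.2 g/L × 1.16 L = 17.632 g

ferrous sulfate heptahydrate 51.504 mg; L-glutamine 47.734 mL; sorbitol 17.632 g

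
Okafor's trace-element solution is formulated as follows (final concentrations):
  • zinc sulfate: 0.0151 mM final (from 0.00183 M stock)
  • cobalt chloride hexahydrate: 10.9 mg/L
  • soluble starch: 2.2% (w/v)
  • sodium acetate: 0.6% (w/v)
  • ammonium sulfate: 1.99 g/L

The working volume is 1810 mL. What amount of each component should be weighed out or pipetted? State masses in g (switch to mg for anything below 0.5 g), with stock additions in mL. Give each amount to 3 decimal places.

Target volume = 1810 mL = 1.81 L.
zinc sulfate: V = C2·V2/C1 = 0.0151 mM × 1810 mL ÷ 1.83 mM = 14.935 mL
cobalt chloride hexahydrate: 10.9 mg/L × 1.81 L = 19.729 mg
soluble starch: 2.2 g per 100 mL × 1810 mL ÷ 100 = 39.820 g
sodium acetate: 0.6 g per 100 mL × 1810 mL ÷ 100 = 10.860 g
ammonium sulfate: 1.99 g/L × 1.81 L = 3.602 g

zinc sulfate 14.935 mL; cobalt chloride hexahydrate 19.729 mg; soluble starch 39.820 g; sodium acetate 10.860 g; ammonium sulfate 3.602 g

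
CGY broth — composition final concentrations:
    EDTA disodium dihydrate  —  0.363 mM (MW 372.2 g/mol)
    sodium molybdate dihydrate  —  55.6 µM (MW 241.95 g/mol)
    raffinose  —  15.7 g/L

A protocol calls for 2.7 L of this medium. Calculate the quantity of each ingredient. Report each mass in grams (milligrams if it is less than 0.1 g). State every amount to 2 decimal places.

Working volume: 2.7 L.
EDTA disodium dihydrate: 0.363 mmol/L × 372.2 g/mol × 2.7 L ÷ 1000 = 0.36 g
sodium molybdate dihydrate: 55.6 µmol/L × 241.95 g/mol × 2.7 L ÷ 1000 = 36.32 mg
raffinose: 15.7 g/L × 2.7 L = 42.39 g

EDTA disodium dihydrate 0.36 g; sodium molybdate dihydrate 36.32 mg; raffinose 42.39 g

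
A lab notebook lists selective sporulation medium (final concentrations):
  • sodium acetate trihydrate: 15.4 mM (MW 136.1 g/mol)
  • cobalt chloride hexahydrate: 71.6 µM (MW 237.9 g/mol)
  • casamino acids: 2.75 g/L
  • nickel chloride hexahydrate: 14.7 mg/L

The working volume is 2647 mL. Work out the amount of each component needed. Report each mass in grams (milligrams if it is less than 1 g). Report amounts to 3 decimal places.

Target volume = 2647 mL = 2.647 L.
sodium acetate trihydrate: 15.4 mmol/L × 136.1 g/mol × 2.647 L ÷ 1000 = 5.548 g
cobalt chloride hexahydrate: 71.6 µmol/L × 237.9 g/mol × 2.647 L ÷ 1000 = 45.088 mg
casamino acids: 2.75 g/L × 2.647 L = 7.279 g
nickel chloride hexahydrate: 14.7 mg/L × 2.647 L = 38.911 mg

sodium acetate trihydrate 5.548 g; cobalt chloride hexahydrate 45.088 mg; casamino acids 7.279 g; nickel chloride hexahydrate 38.911 mg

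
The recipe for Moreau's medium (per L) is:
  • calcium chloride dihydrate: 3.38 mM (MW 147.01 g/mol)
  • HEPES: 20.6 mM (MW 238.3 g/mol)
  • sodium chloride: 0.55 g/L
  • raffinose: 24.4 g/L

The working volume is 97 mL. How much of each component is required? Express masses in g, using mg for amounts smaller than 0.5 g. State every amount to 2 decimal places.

Target volume = 97 mL = 0.097 L.
calcium chloride dihydrate: 3.38 mmol/L × 147.01 mg/mmol × 0.097 L = 48.20 mg
HEPES: 20.6 mmol/L × 238.3 mg/mmol × 0.097 L = 476.17 mg
sodium chloride: 0.55 g/L × 0.097 L = 0.05335 g = 53.35 mg
raffinose: 24.4 g/L × 0.097 L = 2.37 g

calcium chloride dihydrate 48.20 mg; HEPES 476.17 mg; sodium chloride 53.35 mg; raffinose 2.37 g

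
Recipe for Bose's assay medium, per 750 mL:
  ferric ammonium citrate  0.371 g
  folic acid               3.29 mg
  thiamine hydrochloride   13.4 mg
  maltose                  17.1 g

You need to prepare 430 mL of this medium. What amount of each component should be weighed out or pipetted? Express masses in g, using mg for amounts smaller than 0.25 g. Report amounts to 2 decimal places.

ferric ammonium citrate 212.71 mg; folic acid 1.89 mg; thiamine hydrochloride 7.68 mg; maltose 9.80 g

Ratio of target to recipe volume: 430 / 750 = 0.573333.
ferric ammonium citrate: 0.371 g × (430 mL / 750 mL) = 0.212707 g = 212.71 mg
folic acid: 3.29 mg × (430 mL / 750 mL) = 1.89 mg
thiamine hydrochloride: 13.4 mg × (430 mL / 750 mL) = 7.68 mg
maltose: 17.1 g × (430 mL / 750 mL) = 9.80 g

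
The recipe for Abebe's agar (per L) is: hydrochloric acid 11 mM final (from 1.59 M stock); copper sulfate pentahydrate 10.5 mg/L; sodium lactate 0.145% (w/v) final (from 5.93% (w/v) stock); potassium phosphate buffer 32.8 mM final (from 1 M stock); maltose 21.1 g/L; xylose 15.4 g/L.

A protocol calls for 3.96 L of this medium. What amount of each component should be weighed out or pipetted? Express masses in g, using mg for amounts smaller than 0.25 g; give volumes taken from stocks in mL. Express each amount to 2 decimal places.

Working volume: 3.96 L.
hydrochloric acid: dilute stock: 11 mM × 3960 mL ÷ 1590 mM = 27.40 mL
copper sulfate pentahydrate: 10.5 mg/L × 3.96 L = 41.58 mg
sodium lactate: C1V1 = C2V2 → 0.145% ÷ 5.93% × 3960 mL = 96.83 mL
potassium phosphate buffer: V = C2·V2/C1 = 32.8 mM × 3960 mL ÷ 1000 mM = 129.89 mL
maltose: 21.1 g/L × 3.96 L = 83.56 g
xylose: 15.4 g/L × 3.96 L = 60.98 g

hydrochloric acid 27.40 mL; copper sulfate pentahydrate 41.58 mg; sodium lactate 96.83 mL; potassium phosphate buffer 129.89 mL; maltose 83.56 g; xylose 60.98 g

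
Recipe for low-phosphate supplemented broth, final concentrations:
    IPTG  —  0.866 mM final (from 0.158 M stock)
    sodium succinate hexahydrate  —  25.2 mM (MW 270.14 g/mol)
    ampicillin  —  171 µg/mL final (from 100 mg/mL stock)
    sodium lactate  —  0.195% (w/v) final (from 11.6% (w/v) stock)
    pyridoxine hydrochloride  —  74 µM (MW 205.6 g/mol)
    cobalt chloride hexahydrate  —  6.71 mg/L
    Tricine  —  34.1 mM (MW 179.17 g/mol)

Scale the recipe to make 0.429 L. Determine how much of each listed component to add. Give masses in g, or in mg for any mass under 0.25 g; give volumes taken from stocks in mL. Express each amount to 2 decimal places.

Working volume: 0.429 L.
IPTG: C1V1 = C2V2 → 0.866 mM × 429 mL ÷ 158 mM = 2.35 mL
sodium succinate hexahydrate: 25.2 mmol/L × 270.14 g/mol × 0.429 L ÷ 1000 = 2.92 g
ampicillin: V = C2·V2/C1 = 171 µg/mL × 429 mL ÷ 100000 µg/mL = 0.73 mL
sodium lactate: dilute stock: 0.195% ÷ 11.6% × 429 mL = 7.21 mL
pyridoxine hydrochloride: 74 µmol/L × 205.6 g/mol × 0.429 L ÷ 1000 = 6.53 mg
cobalt chloride hexahydrate: 6.71 mg/L × 0.429 L = 2.88 mg
Tricine: 34.1 mmol/L × 179.17 g/mol × 0.429 L ÷ 1000 = 2.62 g

IPTG 2.35 mL; sodium succinate hexahydrate 2.92 g; ampicillin 0.73 mL; sodium lactate 7.21 mL; pyridoxine hydrochloride 6.53 mg; cobalt chloride hexahydrate 2.88 mg; Tricine 2.62 g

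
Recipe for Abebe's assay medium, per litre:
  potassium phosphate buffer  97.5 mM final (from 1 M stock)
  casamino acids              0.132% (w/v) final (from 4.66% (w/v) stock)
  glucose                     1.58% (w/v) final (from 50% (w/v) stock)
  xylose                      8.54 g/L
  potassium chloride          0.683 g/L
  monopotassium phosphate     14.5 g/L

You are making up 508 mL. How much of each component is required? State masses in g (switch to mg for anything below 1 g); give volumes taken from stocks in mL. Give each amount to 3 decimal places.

potassium phosphate buffer 49.530 mL; casamino acids 14.390 mL; glucose 16.053 mL; xylose 4.338 g; potassium chloride 346.964 mg; monopotassium phosphate 7.366 g

Scale factor relative to 1 L: 0.508.
potassium phosphate buffer: V = C2·V2/C1 = 97.5 mM × 508 mL ÷ 1000 mM = 49.530 mL
casamino acids: dilute stock: 0.132% ÷ 4.66% × 508 mL = 14.390 mL
glucose: V = C2·V2/C1 = 1.58% ÷ 50% × 508 mL = 16.053 mL
xylose: 8.54 g/L × 0.508 L = 4.338 g
potassium chloride: 0.683 g/L × 0.508 L = 0.346964 g = 346.964 mg
monopotassium phosphate: 14.5 g/L × 0.508 L = 7.366 g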